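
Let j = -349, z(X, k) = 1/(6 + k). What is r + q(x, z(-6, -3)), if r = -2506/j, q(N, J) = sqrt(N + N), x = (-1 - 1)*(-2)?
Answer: 2506/349 + 2*sqrt(2) ≈ 10.009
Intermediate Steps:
x = 4 (x = -2*(-2) = 4)
q(N, J) = sqrt(2)*sqrt(N) (q(N, J) = sqrt(2*N) = sqrt(2)*sqrt(N))
r = 2506/349 (r = -2506/(-349) = -2506*(-1/349) = 2506/349 ≈ 7.1805)
r + q(x, z(-6, -3)) = 2506/349 + sqrt(2)*sqrt(4) = 2506/349 + sqrt(2)*2 = 2506/349 + 2*sqrt(2)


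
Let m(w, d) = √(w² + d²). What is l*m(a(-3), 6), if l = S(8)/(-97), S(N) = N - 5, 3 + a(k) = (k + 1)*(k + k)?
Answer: -9*√13/97 ≈ -0.33454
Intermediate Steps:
a(k) = -3 + 2*k*(1 + k) (a(k) = -3 + (k + 1)*(k + k) = -3 + (1 + k)*(2*k) = -3 + 2*k*(1 + k))
S(N) = -5 + N
m(w, d) = √(d² + w²)
l = -3/97 (l = (-5 + 8)/(-97) = 3*(-1/97) = -3/97 ≈ -0.030928)
l*m(a(-3), 6) = -3*√(6² + (-3 + 2*(-3) + 2*(-3)²)²)/97 = -3*√(36 + (-3 - 6 + 2*9)²)/97 = -3*√(36 + (-3 - 6 + 18)²)/97 = -3*√(36 + 9²)/97 = -3*√(36 + 81)/97 = -9*√13/97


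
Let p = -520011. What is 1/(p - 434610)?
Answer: -1/954621 ≈ -1.0475e-6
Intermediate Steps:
1/(p - 434610) = 1/(-520011 - 434610) = 1/(-954621) = -1/954621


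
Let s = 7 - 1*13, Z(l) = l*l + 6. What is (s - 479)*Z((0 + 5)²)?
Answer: -306035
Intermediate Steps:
Z(l) = 6 + l² (Z(l) = l² + 6 = 6 + l²)
s = -6 (s = 7 - 13 = -6)
(s - 479)*Z((0 + 5)²) = (-6 - 479)*(6 + ((0 + 5)²)²) = -485*(6 + (5²)²) = -485*(6 + 25²) = -485*(6 + 625) = -485*631 = -306035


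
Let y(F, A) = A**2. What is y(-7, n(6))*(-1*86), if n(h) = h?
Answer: -3096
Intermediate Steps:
y(-7, n(6))*(-1*86) = 6**2*(-1*86) = 36*(-86) = -3096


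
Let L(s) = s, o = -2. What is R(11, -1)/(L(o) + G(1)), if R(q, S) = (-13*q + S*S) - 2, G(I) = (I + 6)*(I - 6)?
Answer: 144/37 ≈ 3.8919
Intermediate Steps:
G(I) = (-6 + I)*(6 + I) (G(I) = (6 + I)*(-6 + I) = (-6 + I)*(6 + I))
R(q, S) = -2 + S² - 13*q (R(q, S) = (-13*q + S²) - 2 = (S² - 13*q) - 2 = -2 + S² - 13*q)
R(11, -1)/(L(o) + G(1)) = (-2 + (-1)² - 13*11)/(-2 + (-36 + 1²)) = (-2 + 1 - 143)/(-2 + (-36 + 1)) = -144/(-2 - 35) = -144/(-37) = -1/37*(-144) = 144/37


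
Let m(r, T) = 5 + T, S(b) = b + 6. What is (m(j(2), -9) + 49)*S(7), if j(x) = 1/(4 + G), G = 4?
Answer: 585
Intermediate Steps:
S(b) = 6 + b
j(x) = 1/8 (j(x) = 1/(4 + 4) = 1/8)
(m(j(2), -9) + 49)*S(7) = ((5 - 9) + 49)*(6 + 7) = (-4 + 49)*13 = 45*13 = 585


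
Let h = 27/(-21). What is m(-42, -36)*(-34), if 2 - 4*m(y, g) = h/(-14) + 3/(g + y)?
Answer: -10540/637 ≈ -16.546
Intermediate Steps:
h = -9/7 (h = 27*(-1/21) = -9/7 ≈ -1.2857)
m(y, g) = 187/392 - 3/(4*(g + y)) (m(y, g) = ½ - (-9/7/(-14) + 3/(g + y))/4 = ½ - (-9/7*(-1/14) + 3/(g + y))/4 = ½ - (9/98 + 3/(g + y))/4 = ½ + (-9/392 - 3/(4*(g + y))) = 187/392 - 3/(4*(g + y)))
m(-42, -36)*(-34) = ((-294 + 187*(-36) + 187*(-42))/(392*(-36 - 42)))*(-34) = ((1/392)*(-294 - 6732 - 7854)/(-78))*(-34) = ((1/392)*(-1/78)*(-14880))*(-34) = (310/637)*(-34) = -10540/637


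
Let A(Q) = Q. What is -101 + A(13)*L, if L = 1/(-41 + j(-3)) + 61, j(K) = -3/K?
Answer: 27667/40 ≈ 691.67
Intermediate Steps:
L = 2439/40 (L = 1/(-41 - 3/(-3)) + 61 = 1/(-41 - 3*(-⅓)) + 61 = 1/(-41 + 1) + 61 = 1/(-40) + 61 = -1/40 + 61 = 2439/40 ≈ 60.975)
-101 + A(13)*L = -101 + 13*(2439/40) = -101 + 31707/40 = 27667/40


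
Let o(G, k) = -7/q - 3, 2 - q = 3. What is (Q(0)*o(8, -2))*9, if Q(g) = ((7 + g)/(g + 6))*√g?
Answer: 0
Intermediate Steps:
q = -1 (q = 2 - 1*3 = 2 - 3 = -1)
Q(g) = √g*(7 + g)/(6 + g) (Q(g) = ((7 + g)/(6 + g))*√g = √g*(7 + g)/(6 + g))
o(G, k) = 4 (o(G, k) = -7/(-1) - 3 = -7*(-1) - 3 = 7 - 3 = 4)
(Q(0)*o(8, -2))*9 = ((√0*(7 + 0)/(6 + 0))*4)*9 = ((0*7/6)*4)*9 = ((0*(⅙)*7)*4)*9 = (0*4)*9 = 0*9 = 0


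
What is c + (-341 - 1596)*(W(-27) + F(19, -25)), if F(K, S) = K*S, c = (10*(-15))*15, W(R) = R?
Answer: 970124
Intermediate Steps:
c = -2250 (c = -150*15 = -2250)
c + (-341 - 1596)*(W(-27) + F(19, -25)) = -2250 + (-341 - 1596)*(-27 + 19*(-25)) = -2250 - 1937*(-27 - 475) = -2250 - 1937*(-502) = -2250 + 972374 = 970124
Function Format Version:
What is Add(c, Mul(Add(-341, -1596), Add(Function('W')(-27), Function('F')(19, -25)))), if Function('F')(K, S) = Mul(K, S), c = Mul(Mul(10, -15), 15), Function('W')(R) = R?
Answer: 970124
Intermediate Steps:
c = -2250 (c = Mul(-150, 15) = -2250)
Add(c, Mul(Add(-341, -1596), Add(Function('W')(-27), Function('F')(19, -25)))) = Add(-2250, Mul(Add(-341, -1596), Add(-27, Mul(19, -25)))) = Add(-2250, Mul(-1937, Add(-27, -475))) = Add(-2250, Mul(-1937, -502)) = Add(-2250, 972374) = 970124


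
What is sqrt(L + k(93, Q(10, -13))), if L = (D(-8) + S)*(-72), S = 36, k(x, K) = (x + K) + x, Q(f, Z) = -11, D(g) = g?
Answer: I*sqrt(1841) ≈ 42.907*I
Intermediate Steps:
k(x, K) = K + 2*x (k(x, K) = (K + x) + x = K + 2*x)
L = -2016 (L = (-8 + 36)*(-72) = 28*(-72) = -2016)
sqrt(L + k(93, Q(10, -13))) = sqrt(-2016 + (-11 + 2*93)) = sqrt(-2016 + (-11 + 186)) = sqrt(-2016 + 175) = sqrt(-1841) = I*sqrt(1841)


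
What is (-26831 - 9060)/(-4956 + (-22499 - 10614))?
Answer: 35891/38069 ≈ 0.94279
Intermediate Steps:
(-26831 - 9060)/(-4956 + (-22499 - 10614)) = -35891/(-4956 - 33113) = -35891/(-38069) = -35891*(-1/38069) = 35891/38069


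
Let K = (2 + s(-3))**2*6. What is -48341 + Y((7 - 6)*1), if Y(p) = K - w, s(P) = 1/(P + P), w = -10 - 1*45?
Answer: -289595/6 ≈ -48266.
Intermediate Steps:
w = -55 (w = -10 - 45 = -55)
s(P) = 1/(2*P)
K = 121/6 (K = (2 + (1/2)/(-3))**2*6 = (2 + (1/2)*(-1/3))**2*6 = (2 - 1/6)**2*6 = (11/6)**2*6 = (121/36)*6 = 121/6 ≈ 20.167)
Y(p) = 451/6 (Y(p) = 121/6 - 1*(-55) = 121/6 + 55 = 451/6)
-48341 + Y((7 - 6)*1) = -48341 + 451/6 = -289595/6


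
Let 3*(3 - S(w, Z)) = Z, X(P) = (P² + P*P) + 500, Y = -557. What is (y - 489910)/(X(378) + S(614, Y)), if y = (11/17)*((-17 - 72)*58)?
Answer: -12577878/7304645 ≈ -1.7219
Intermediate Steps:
X(P) = 500 + 2*P² (X(P) = (P² + P²) + 500 = 2*P² + 500 = 500 + 2*P²)
S(w, Z) = 3 - Z/3
y = -56782/17 (y = (11*(1/17))*(-89*58) = (11/17)*(-5162) = -56782/17 ≈ -3340.1)
(y - 489910)/(X(378) + S(614, Y)) = (-56782/17 - 489910)/((500 + 2*378²) + (3 - ⅓*(-557))) = -8385252/(17*((500 + 2*142884) + (3 + 557/3))) = -8385252/(17*((500 + 285768) + 566/3)) = -8385252/(17*(286268 + 566/3)) = -8385252/(17*859370/3) = -8385252/17*3/859370 = -12577878/7304645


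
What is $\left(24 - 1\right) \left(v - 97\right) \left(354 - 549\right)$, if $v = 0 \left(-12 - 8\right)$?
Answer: $435045$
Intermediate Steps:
$v = 0$ ($v = 0 \left(-20\right) = 0$)
$\left(24 - 1\right) \left(v - 97\right) \left(354 - 549\right) = \left(24 - 1\right) \left(0 - 97\right) \left(354 - 549\right) = 23 \left(\left(-97\right) \left(-195\right)\right) = 23 \cdot 18915 = 435045$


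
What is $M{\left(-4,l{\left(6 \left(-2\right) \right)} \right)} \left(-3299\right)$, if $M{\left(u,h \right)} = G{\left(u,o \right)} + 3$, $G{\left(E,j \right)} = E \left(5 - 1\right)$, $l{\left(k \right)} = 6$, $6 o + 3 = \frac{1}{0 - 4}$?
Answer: $42887$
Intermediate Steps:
$o = - \frac{13}{24}$ ($o = - \frac{1}{2} + \frac{1}{6 \left(0 - 4\right)} = - \frac{1}{2} + \frac{1}{6 \left(-4\right)} = - \frac{1}{2} + \frac{1}{6} \left(- \frac{1}{4}\right) = - \frac{1}{2} - \frac{1}{24} = - \frac{13}{24} \approx -0.54167$)
$G{\left(E,j \right)} = 4 E$ ($G{\left(E,j \right)} = E 4 = 4 E$)
$M{\left(u,h \right)} = 3 + 4 u$ ($M{\left(u,h \right)} = 4 u + 3 = 3 + 4 u$)
$M{\left(-4,l{\left(6 \left(-2\right) \right)} \right)} \left(-3299\right) = \left(3 + 4 \left(-4\right)\right) \left(-3299\right) = \left(3 - 16\right) \left(-3299\right) = \left(-13\right) \left(-3299\right) = 42887$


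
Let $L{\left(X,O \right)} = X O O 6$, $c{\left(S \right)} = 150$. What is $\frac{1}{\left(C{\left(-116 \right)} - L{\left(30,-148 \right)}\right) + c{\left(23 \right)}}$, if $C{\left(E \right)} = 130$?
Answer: $- \frac{1}{3942440} \approx -2.5365 \cdot 10^{-7}$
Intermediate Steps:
$L{\left(X,O \right)} = 6 X O^{2}$ ($L{\left(X,O \right)} = O X O 6 = X O^{2} \cdot 6 = 6 X O^{2}$)
$\frac{1}{\left(C{\left(-116 \right)} - L{\left(30,-148 \right)}\right) + c{\left(23 \right)}} = \frac{1}{\left(130 - 6 \cdot 30 \left(-148\right)^{2}\right) + 150} = \frac{1}{\left(130 - 6 \cdot 30 \cdot 21904\right) + 150} = \frac{1}{\left(130 - 3942720\right) + 150} = \frac{1}{-3942590 + 150} = \frac{1}{-3942440} = - \frac{1}{3942440}$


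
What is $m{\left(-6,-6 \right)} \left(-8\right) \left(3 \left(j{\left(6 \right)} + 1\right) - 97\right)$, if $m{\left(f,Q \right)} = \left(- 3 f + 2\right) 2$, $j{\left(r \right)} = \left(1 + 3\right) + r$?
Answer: $20480$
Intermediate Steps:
$j{\left(r \right)} = 4 + r$
$m{\left(f,Q \right)} = 4 - 6 f$ ($m{\left(f,Q \right)} = \left(2 - 3 f\right) 2 = 4 - 6 f$)
$m{\left(-6,-6 \right)} \left(-8\right) \left(3 \left(j{\left(6 \right)} + 1\right) - 97\right) = \left(4 - -36\right) \left(-8\right) \left(3 \left(\left(4 + 6\right) + 1\right) - 97\right) = \left(4 + 36\right) \left(-8\right) \left(3 \left(10 + 1\right) - 97\right) = 40 \left(-8\right) \left(3 \cdot 11 - 97\right) = - 320 \left(33 - 97\right) = \left(-320\right) \left(-64\right) = 20480$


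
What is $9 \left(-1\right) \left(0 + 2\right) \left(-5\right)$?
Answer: $90$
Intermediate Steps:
$9 \left(-1\right) \left(0 + 2\right) \left(-5\right) = - 9 \cdot 2 \left(-5\right) = \left(-9\right) \left(-10\right) = 90$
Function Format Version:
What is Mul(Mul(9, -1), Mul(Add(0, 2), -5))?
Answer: 90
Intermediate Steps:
Mul(Mul(9, -1), Mul(Add(0, 2), -5)) = Mul(-9, Mul(2, -5)) = Mul(-9, -10) = 90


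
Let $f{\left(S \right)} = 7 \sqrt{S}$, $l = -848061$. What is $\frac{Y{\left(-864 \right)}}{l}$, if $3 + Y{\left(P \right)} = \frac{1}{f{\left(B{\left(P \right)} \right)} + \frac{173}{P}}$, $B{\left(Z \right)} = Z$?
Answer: $\frac{31603734409}{8933950784279895} + \frac{6967296 i \sqrt{6}}{2977983594759965} \approx 3.5375 \cdot 10^{-6} + 5.7308 \cdot 10^{-9} i$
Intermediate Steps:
$Y{\left(P \right)} = -3 + \frac{1}{7 \sqrt{P} + \frac{173}{P}}$
$\frac{Y{\left(-864 \right)}}{l} = \frac{\frac{1}{173 + 7 \left(-864\right)^{\frac{3}{2}}} \left(-519 - 864 - 21 \left(-864\right)^{\frac{3}{2}}\right)}{-848061} = \frac{-519 - 864 - 21 \left(- 10368 i \sqrt{6}\right)}{173 + 7 \left(- 10368 i \sqrt{6}\right)} \left(- \frac{1}{848061}\right) = \frac{-519 - 864 + 217728 i \sqrt{6}}{173 - 72576 i \sqrt{6}} \left(- \frac{1}{848061}\right) = \frac{-1383 + 217728 i \sqrt{6}}{173 - 72576 i \sqrt{6}} \left(- \frac{1}{848061}\right) = - \frac{-1383 + 217728 i \sqrt{6}}{848061 \left(173 - 72576 i \sqrt{6}\right)}$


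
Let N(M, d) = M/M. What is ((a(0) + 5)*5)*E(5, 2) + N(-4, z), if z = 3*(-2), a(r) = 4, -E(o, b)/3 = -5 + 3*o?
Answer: -1349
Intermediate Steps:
E(o, b) = 15 - 9*o (E(o, b) = -3*(-5 + 3*o) = 15 - 9*o)
z = -6
N(M, d) = 1
((a(0) + 5)*5)*E(5, 2) + N(-4, z) = ((4 + 5)*5)*(15 - 9*5) + 1 = (9*5)*(15 - 45) + 1 = 45*(-30) + 1 = -1350 + 1 = -1349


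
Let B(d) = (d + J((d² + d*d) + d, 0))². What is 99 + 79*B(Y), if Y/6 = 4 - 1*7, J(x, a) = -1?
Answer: 28618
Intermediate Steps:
Y = -18 (Y = 6*(4 - 1*7) = 6*(4 - 7) = 6*(-3) = -18)
B(d) = (-1 + d)² (B(d) = (d - 1)² = (-1 + d)²)
99 + 79*B(Y) = 99 + 79*(-1 - 18)² = 99 + 79*(-19)² = 99 + 79*361 = 99 + 28519 = 28618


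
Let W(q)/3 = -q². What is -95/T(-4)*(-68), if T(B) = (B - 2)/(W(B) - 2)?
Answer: 161500/3 ≈ 53833.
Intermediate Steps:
W(q) = -3*q² (W(q) = 3*(-q²) = -3*q²)
T(B) = (-2 + B)/(-2 - 3*B²) (T(B) = (B - 2)/(-3*B² - 2) = (-2 + B)/(-2 - 3*B²))
-95/T(-4)*(-68) = -95*(2 + 3*(-4)²)/(2 - 1*(-4))*(-68) = -95*(2 + 3*16)/(2 + 4)*(-68) = -95/(6/(2 + 48))*(-68) = -95/(6/50)*(-68) = -95/((1/50)*6)*(-68) = -95/3/25*(-68) = -95*25/3*(-68) = -2375/3*(-68) = 161500/3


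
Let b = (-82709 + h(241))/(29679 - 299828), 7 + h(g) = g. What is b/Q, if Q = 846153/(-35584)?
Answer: -2934790400/228587386797 ≈ -0.012839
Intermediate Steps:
h(g) = -7 + g
Q = -846153/35584 (Q = 846153*(-1/35584) = -846153/35584 ≈ -23.779)
b = 82475/270149 (b = (-82709 + (-7 + 241))/(29679 - 299828) = (-82709 + 234)/(-270149) = -82475*(-1/270149) = 82475/270149 ≈ 0.30529)
b/Q = 82475/(270149*(-846153/35584)) = (82475/270149)*(-35584/846153) = -2934790400/228587386797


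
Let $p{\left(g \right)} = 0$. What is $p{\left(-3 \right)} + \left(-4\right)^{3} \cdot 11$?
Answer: $-704$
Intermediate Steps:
$p{\left(-3 \right)} + \left(-4\right)^{3} \cdot 11 = 0 + \left(-4\right)^{3} \cdot 11 = 0 - 704 = -704$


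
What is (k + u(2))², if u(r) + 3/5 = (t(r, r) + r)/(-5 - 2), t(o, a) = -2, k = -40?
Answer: 41209/25 ≈ 1648.4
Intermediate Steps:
u(r) = -11/35 - r/7 (u(r) = -⅗ + (-2 + r)/(-5 - 2) = -⅗ + (-2 + r)/(-7) = -⅗ + (-2 + r)*(-⅐) = -⅗ + (2/7 - r/7) = -11/35 - r/7)
(k + u(2))² = (-40 + (-11/35 - ⅐*2))² = (-40 + (-11/35 - 2/7))² = (-40 - ⅗)² = (-203/5)² = 41209/25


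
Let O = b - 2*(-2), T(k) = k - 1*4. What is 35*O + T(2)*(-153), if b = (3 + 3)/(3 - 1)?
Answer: 551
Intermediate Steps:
T(k) = -4 + k (T(k) = k - 4 = -4 + k)
b = 3 (b = 6/2 = 6*(½) = 3)
O = 7 (O = 3 - 2*(-2) = 3 - 1*(-4) = 3 + 4 = 7)
35*O + T(2)*(-153) = 35*7 + (-4 + 2)*(-153) = 245 - 2*(-153) = 245 + 306 = 551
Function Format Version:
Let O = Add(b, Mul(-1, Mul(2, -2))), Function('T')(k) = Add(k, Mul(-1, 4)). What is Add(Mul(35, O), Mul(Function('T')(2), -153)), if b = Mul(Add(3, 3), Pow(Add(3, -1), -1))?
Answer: 551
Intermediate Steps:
Function('T')(k) = Add(-4, k) (Function('T')(k) = Add(k, -4) = Add(-4, k))
b = 3 (b = Mul(6, Pow(2, -1)) = Mul(6, Rational(1, 2)) = 3)
O = 7 (O = Add(3, Mul(-1, Mul(2, -2))) = Add(3, Mul(-1, -4)) = Add(3, 4) = 7)
Add(Mul(35, O), Mul(Function('T')(2), -153)) = Add(Mul(35, 7), Mul(Add(-4, 2), -153)) = Add(245, Mul(-2, -153)) = Add(245, 306) = 551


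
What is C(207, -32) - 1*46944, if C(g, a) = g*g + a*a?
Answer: -3071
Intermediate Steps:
C(g, a) = a² + g² (C(g, a) = g² + a² = a² + g²)
C(207, -32) - 1*46944 = ((-32)² + 207²) - 1*46944 = (1024 + 42849) - 46944 = 43873 - 46944 = -3071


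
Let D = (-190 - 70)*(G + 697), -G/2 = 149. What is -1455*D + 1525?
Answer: 150943225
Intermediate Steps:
G = -298 (G = -2*149 = -298)
D = -103740 (D = (-190 - 70)*(-298 + 697) = -260*399 = -103740)
-1455*D + 1525 = -1455*(-103740) + 1525 = 150941700 + 1525 = 150943225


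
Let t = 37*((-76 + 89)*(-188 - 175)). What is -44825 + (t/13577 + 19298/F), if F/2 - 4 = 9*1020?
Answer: -5590754155079/124691168 ≈ -44837.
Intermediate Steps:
F = 18368 (F = 8 + 2*(9*1020) = 8 + 2*9180 = 8 + 18360 = 18368)
t = -174603 (t = 37*(13*(-363)) = 37*(-4719) = -174603)
-44825 + (t/13577 + 19298/F) = -44825 + (-174603/13577 + 19298/18368) = -44825 + (-174603*1/13577 + 19298*(1/18368)) = -44825 + (-174603/13577 + 9649/9184) = -44825 - 1472549479/124691168 = -5590754155079/124691168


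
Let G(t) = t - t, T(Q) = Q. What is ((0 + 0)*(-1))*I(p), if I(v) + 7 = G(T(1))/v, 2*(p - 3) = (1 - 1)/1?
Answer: 0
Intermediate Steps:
G(t) = 0
p = 3 (p = 3 + ((1 - 1)/1)/2 = 3 + (0*1)/2 = 3 + (½)*0 = 3 + 0 = 3)
I(v) = -7 (I(v) = -7 + 0/v = -7 + 0 = -7)
((0 + 0)*(-1))*I(p) = ((0 + 0)*(-1))*(-7) = (0*(-1))*(-7) = 0*(-7) = 0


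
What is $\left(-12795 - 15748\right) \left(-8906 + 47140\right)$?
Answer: $-1091313062$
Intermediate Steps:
$\left(-12795 - 15748\right) \left(-8906 + 47140\right) = \left(-28543\right) 38234 = -1091313062$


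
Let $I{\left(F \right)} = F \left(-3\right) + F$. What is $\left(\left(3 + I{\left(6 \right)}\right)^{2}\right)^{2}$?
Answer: $6561$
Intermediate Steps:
$I{\left(F \right)} = - 2 F$ ($I{\left(F \right)} = - 3 F + F = - 2 F$)
$\left(\left(3 + I{\left(6 \right)}\right)^{2}\right)^{2} = \left(\left(3 - 12\right)^{2}\right)^{2} = \left(\left(-9\right)^{2}\right)^{2} = 81^{2} = 6561$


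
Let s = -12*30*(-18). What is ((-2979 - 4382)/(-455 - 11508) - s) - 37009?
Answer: -520251546/11963 ≈ -43488.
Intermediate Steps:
s = 6480 (s = -360*(-18) = 6480)
((-2979 - 4382)/(-455 - 11508) - s) - 37009 = ((-2979 - 4382)/(-455 - 11508) - 1*6480) - 37009 = (-7361/(-11963) - 6480) - 37009 = (-7361*(-1/11963) - 6480) - 37009 = (7361/11963 - 6480) - 37009 = -77512879/11963 - 37009 = -520251546/11963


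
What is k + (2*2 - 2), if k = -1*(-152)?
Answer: 154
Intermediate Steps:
k = 152
k + (2*2 - 2) = 152 + (2*2 - 2) = 152 + (4 - 2) = 152 + 2 = 154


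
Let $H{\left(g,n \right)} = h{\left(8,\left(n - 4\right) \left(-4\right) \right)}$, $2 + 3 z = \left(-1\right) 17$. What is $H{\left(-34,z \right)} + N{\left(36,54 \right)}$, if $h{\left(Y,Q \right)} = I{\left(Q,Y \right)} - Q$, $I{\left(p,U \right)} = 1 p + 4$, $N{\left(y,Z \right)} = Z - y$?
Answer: $22$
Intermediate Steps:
$z = - \frac{19}{3}$ ($z = - \frac{2}{3} + \frac{\left(-1\right) 17}{3} = - \frac{2}{3} + \frac{1}{3} \left(-17\right) = - \frac{2}{3} - \frac{17}{3} = - \frac{19}{3} \approx -6.3333$)
$I{\left(p,U \right)} = 4 + p$ ($I{\left(p,U \right)} = p + 4 = 4 + p$)
$h{\left(Y,Q \right)} = 4$ ($h{\left(Y,Q \right)} = \left(4 + Q\right) - Q = 4$)
$H{\left(g,n \right)} = 4$
$H{\left(-34,z \right)} + N{\left(36,54 \right)} = 4 + \left(54 - 36\right) = 4 + 18 = 22$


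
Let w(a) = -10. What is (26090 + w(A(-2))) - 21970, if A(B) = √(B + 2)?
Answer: 4110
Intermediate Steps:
A(B) = √(2 + B)
(26090 + w(A(-2))) - 21970 = (26090 - 10) - 21970 = 26080 - 21970 = 4110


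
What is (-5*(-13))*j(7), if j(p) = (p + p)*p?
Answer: 6370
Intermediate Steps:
j(p) = 2*p² (j(p) = (2*p)*p = 2*p²)
(-5*(-13))*j(7) = (-5*(-13))*(2*7²) = 65*(2*49) = 65*98 = 6370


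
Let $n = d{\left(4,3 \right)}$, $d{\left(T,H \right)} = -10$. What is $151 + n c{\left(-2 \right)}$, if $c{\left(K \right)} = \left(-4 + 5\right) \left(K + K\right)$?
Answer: $191$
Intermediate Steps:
$c{\left(K \right)} = 2 K$ ($c{\left(K \right)} = 1 \cdot 2 K = 2 K$)
$n = -10$
$151 + n c{\left(-2 \right)} = 151 - 10 \cdot 2 \left(-2\right) = 151 - -40 = 151 + 40 = 191$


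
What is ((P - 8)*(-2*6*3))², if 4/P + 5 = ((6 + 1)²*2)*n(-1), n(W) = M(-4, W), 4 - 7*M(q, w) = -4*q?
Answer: 2496801024/29929 ≈ 83424.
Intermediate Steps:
M(q, w) = 4/7 + 4*q/7 (M(q, w) = 4/7 - (-4)*q/7 = 4/7 + 4*q/7)
n(W) = -12/7 (n(W) = 4/7 + (4/7)*(-4) = 4/7 - 16/7 = -12/7)
P = -4/173 (P = 4/(-5 + ((6 + 1)²*2)*(-12/7)) = 4/(-5 + (7²*2)*(-12/7)) = 4/(-5 + (49*2)*(-12/7)) = 4/(-5 + 98*(-12/7)) = 4/(-5 - 168) = 4/(-173) = 4*(-1/173) = -4/173 ≈ -0.023121)
((P - 8)*(-2*6*3))² = ((-4/173 - 8)*(-2*6*3))² = (-(-16656)*3/173)² = (-1388/173*(-36))² = (49968/173)² = 2496801024/29929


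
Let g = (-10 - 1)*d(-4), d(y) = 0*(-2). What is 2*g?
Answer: 0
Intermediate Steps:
d(y) = 0
g = 0 (g = (-10 - 1)*0 = -11*0 = 0)
2*g = 2*0 = 0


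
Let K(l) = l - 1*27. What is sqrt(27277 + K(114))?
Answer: 2*sqrt(6841) ≈ 165.42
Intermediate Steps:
K(l) = -27 + l (K(l) = l - 27 = -27 + l)
sqrt(27277 + K(114)) = sqrt(27277 + (-27 + 114)) = sqrt(27277 + 87) = sqrt(27364) = 2*sqrt(6841)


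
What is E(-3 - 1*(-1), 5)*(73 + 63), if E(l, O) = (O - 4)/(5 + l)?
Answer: 136/3 ≈ 45.333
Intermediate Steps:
E(l, O) = (-4 + O)/(5 + l)
E(-3 - 1*(-1), 5)*(73 + 63) = ((-4 + 5)/(5 + (-3 - 1*(-1))))*(73 + 63) = (1/(5 + (-3 + 1)))*136 = (1/(5 - 2))*136 = (1/3)*136 = ((⅓)*1)*136 = (⅓)*136 = 136/3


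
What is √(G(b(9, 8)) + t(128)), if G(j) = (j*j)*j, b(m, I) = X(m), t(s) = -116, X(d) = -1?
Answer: 3*I*√13 ≈ 10.817*I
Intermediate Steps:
b(m, I) = -1
G(j) = j³ (G(j) = j²*j = j³)
√(G(b(9, 8)) + t(128)) = √((-1)³ - 116) = √(-1 - 116) = √(-117) = 3*I*√13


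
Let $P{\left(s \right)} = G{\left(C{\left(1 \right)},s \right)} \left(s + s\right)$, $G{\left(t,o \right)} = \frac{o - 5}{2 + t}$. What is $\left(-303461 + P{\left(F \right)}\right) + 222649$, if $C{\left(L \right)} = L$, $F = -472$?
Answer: $69284$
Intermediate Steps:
$G{\left(t,o \right)} = \frac{-5 + o}{2 + t}$
$P{\left(s \right)} = 2 s \left(- \frac{5}{3} + \frac{s}{3}\right)$ ($P{\left(s \right)} = \frac{-5 + s}{2 + 1} \left(s + s\right) = \frac{-5 + s}{3} \cdot 2 s = \left(- \frac{5}{3} + \frac{s}{3}\right) 2 s = 2 s \left(- \frac{5}{3} + \frac{s}{3}\right)$)
$\left(-303461 + P{\left(F \right)}\right) + 222649 = \left(-303461 + \frac{2}{3} \left(-472\right) \left(-5 - 472\right)\right) + 222649 = \left(-303461 + \frac{2}{3} \left(-472\right) \left(-477\right)\right) + 222649 = \left(-303461 + 150096\right) + 222649 = -153365 + 222649 = 69284$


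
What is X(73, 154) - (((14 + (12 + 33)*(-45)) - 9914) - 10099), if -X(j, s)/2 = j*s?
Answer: -460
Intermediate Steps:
X(j, s) = -2*j*s
X(73, 154) - (((14 + (12 + 33)*(-45)) - 9914) - 10099) = -2*73*154 - (((14 + (12 + 33)*(-45)) - 9914) - 10099) = -22484 - (((14 + 45*(-45)) - 9914) - 10099) = -22484 - (((14 - 2025) - 9914) - 10099) = -22484 - ((-2011 - 9914) - 10099) = -22484 - (-11925 - 10099) = -22484 - 1*(-22024) = -22484 + 22024 = -460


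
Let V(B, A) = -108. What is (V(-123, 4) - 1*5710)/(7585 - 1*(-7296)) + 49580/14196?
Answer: 163801913/52812669 ≈ 3.1016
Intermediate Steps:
(V(-123, 4) - 1*5710)/(7585 - 1*(-7296)) + 49580/14196 = (-108 - 1*5710)/(7585 - 1*(-7296)) + 49580/14196 = (-108 - 5710)/(7585 + 7296) + 49580*(1/14196) = -5818/14881 + 12395/3549 = 163801913/52812669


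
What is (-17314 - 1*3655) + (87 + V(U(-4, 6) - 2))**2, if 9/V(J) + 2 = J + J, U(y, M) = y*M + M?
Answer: -2633699/196 ≈ -13437.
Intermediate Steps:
U(y, M) = M + M*y (U(y, M) = M*y + M = M + M*y)
V(J) = 9/(-2 + 2*J) (V(J) = 9/(-2 + (J + J)) = 9/(-2 + 2*J))
(-17314 - 1*3655) + (87 + V(U(-4, 6) - 2))**2 = (-17314 - 1*3655) + (87 + 9/(2*(-1 + (6*(1 - 4) - 2))))**2 = (-17314 - 3655) + (87 + 9/(2*(-1 + (6*(-3) - 2))))**2 = -20969 + (87 + 9/(2*(-1 + (-18 - 2))))**2 = -20969 + (87 + 9/(2*(-1 - 20)))**2 = -20969 + (87 + (9/2)/(-21))**2 = -20969 + (87 + (9/2)*(-1/21))**2 = -20969 + (87 - 3/14)**2 = -20969 + (1215/14)**2 = -20969 + 1476225/196 = -2633699/196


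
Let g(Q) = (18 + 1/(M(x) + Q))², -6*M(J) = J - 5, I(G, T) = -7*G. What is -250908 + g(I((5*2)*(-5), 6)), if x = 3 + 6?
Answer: -275217296343/1098304 ≈ -2.5058e+5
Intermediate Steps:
x = 9
M(J) = ⅚ - J/6 (M(J) = -(J - 5)/6 = -(-5 + J)/6 = ⅚ - J/6)
g(Q) = (18 + 1/(-⅔ + Q))² (g(Q) = (18 + 1/((⅚ - ⅙*9) + Q))² = (18 + 1/((⅚ - 3/2) + Q))² = (18 + 1/(-⅔ + Q))²)
-250908 + g(I((5*2)*(-5), 6)) = -250908 + 9*(-11 + 18*(-7*5*2*(-5)))²/(-2 + 3*(-7*5*2*(-5)))² = -250908 + 9*(-11 + 18*(-70*(-5)))²/(-2 + 3*(-70*(-5)))² = -250908 + 9*(-11 + 18*(-7*(-50)))²/(-2 + 3*(-7*(-50)))² = -250908 + 9*(-11 + 18*350)²/(-2 + 3*350)² = -250908 + 9*(-11 + 6300)²/(-2 + 1050)² = -250908 + 9*6289²/1048² = -250908 + 9*39551521*(1/1098304) = -250908 + 355963689/1098304 = -275217296343/1098304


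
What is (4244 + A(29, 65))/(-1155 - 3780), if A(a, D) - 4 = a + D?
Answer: -4342/4935 ≈ -0.87984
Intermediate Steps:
A(a, D) = 4 + D + a (A(a, D) = 4 + (a + D) = 4 + (D + a) = 4 + D + a)
(4244 + A(29, 65))/(-1155 - 3780) = (4244 + (4 + 65 + 29))/(-1155 - 3780) = (4244 + 98)/(-4935) = 4342*(-1/4935) = -4342/4935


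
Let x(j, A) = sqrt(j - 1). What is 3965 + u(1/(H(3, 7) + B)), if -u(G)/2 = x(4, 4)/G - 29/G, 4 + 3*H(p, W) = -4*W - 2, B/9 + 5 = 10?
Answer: 17753/3 - 202*sqrt(3)/3 ≈ 5801.0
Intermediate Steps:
B = 45 (B = -45 + 9*10 = -45 + 90 = 45)
x(j, A) = sqrt(-1 + j)
H(p, W) = -2 - 4*W/3 (H(p, W) = -4/3 + (-4*W - 2)/3 = -4/3 + (-2 - 4*W)/3 = -4/3 + (-2/3 - 4*W/3) = -2 - 4*W/3)
u(G) = 58/G - 2*sqrt(3)/G (u(G) = -2*(sqrt(-1 + 4)/G - 29/G) = -2*(sqrt(3)/G - 29/G) = -2*(-29/G + sqrt(3)/G) = 58/G - 2*sqrt(3)/G)
3965 + u(1/(H(3, 7) + B)) = 3965 + 2*(29 - sqrt(3))/(1/((-2 - 4/3*7) + 45)) = 3965 + 2*(29 - sqrt(3))/(1/((-2 - 28/3) + 45)) = 3965 + 2*(29 - sqrt(3))/(1/(-34/3 + 45)) = 3965 + 2*(29 - sqrt(3))/(1/(101/3)) = 3965 + 2*(29 - sqrt(3))/(3/101) = 3965 + 2*(101/3)*(29 - sqrt(3)) = 3965 + (5858/3 - 202*sqrt(3)/3) = 17753/3 - 202*sqrt(3)/3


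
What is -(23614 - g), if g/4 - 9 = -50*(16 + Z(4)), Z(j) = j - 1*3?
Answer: -26978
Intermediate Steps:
Z(j) = -3 + j (Z(j) = j - 3 = -3 + j)
g = -3364 (g = 36 + 4*(-50*(16 + (-3 + 4))) = 36 + 4*(-50*(16 + 1)) = 36 + 4*(-50*17) = 36 + 4*(-850) = 36 - 3400 = -3364)
-(23614 - g) = -(23614 - 1*(-3364)) = -(23614 + 3364) = -1*26978 = -26978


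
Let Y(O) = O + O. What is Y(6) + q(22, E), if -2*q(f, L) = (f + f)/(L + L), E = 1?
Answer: 1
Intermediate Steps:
q(f, L) = -f/(2*L) (q(f, L) = -(f + f)/(2*(L + L)) = -2*f/(2*(2*L)) = -2*f*1/(2*L)/2 = -f/(2*L))
Y(O) = 2*O
Y(6) + q(22, E) = 2*6 - ½*22/1 = 12 - ½*22*1 = 12 - 11 = 1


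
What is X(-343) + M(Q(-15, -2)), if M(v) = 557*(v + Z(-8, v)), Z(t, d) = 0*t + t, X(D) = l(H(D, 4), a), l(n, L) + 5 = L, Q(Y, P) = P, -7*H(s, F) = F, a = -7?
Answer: -5582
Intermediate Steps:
H(s, F) = -F/7
l(n, L) = -5 + L
X(D) = -12 (X(D) = -5 - 7 = -12)
Z(t, d) = t (Z(t, d) = 0 + t = t)
M(v) = -4456 + 557*v (M(v) = 557*(v - 8) = 557*(-8 + v) = -4456 + 557*v)
X(-343) + M(Q(-15, -2)) = -12 + (-4456 + 557*(-2)) = -12 + (-4456 - 1114) = -12 - 5570 = -5582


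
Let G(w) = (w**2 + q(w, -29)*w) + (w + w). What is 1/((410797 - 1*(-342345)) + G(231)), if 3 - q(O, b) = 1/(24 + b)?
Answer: 5/4038521 ≈ 1.2381e-6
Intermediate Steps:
q(O, b) = 3 - 1/(24 + b)
G(w) = w**2 + 26*w/5 (G(w) = (w**2 + ((71 + 3*(-29))/(24 - 29))*w) + (w + w) = (w**2 + ((71 - 87)/(-5))*w) + 2*w = (w**2 + (-1/5*(-16))*w) + 2*w = (w**2 + 16*w/5) + 2*w = w**2 + 26*w/5)
1/((410797 - 1*(-342345)) + G(231)) = 1/((410797 - 1*(-342345)) + (1/5)*231*(26 + 5*231)) = 1/((410797 + 342345) + (1/5)*231*(26 + 1155)) = 1/(753142 + (1/5)*231*1181) = 1/(753142 + 272811/5) = 1/(4038521/5) = 5/4038521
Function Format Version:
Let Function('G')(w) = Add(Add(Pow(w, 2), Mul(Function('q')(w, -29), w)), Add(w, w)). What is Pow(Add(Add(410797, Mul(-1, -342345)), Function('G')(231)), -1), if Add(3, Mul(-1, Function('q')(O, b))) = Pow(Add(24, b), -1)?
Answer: Rational(5, 4038521) ≈ 1.2381e-6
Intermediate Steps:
Function('q')(O, b) = Add(3, Mul(-1, Pow(Add(24, b), -1)))
Function('G')(w) = Add(Pow(w, 2), Mul(Rational(26, 5), w)) (Function('G')(w) = Add(Add(Pow(w, 2), Mul(Mul(Pow(Add(24, -29), -1), Add(71, Mul(3, -29))), w)), Add(w, w)) = Add(Add(Pow(w, 2), Mul(Mul(Pow(-5, -1), Add(71, -87)), w)), Mul(2, w)) = Add(Add(Pow(w, 2), Mul(Mul(Rational(-1, 5), -16), w)), Mul(2, w)) = Add(Add(Pow(w, 2), Mul(Rational(16, 5), w)), Mul(2, w)) = Add(Pow(w, 2), Mul(Rational(26, 5), w)))
Pow(Add(Add(410797, Mul(-1, -342345)), Function('G')(231)), -1) = Pow(Add(Add(410797, Mul(-1, -342345)), Mul(Rational(1, 5), 231, Add(26, Mul(5, 231)))), -1) = Pow(Add(Add(410797, 342345), Mul(Rational(1, 5), 231, Add(26, 1155))), -1) = Pow(Add(753142, Mul(Rational(1, 5), 231, 1181)), -1) = Pow(Add(753142, Rational(272811, 5)), -1) = Pow(Rational(4038521, 5), -1) = Rational(5, 4038521)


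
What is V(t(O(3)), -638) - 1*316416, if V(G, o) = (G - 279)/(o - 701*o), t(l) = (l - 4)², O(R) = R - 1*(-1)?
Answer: -141311385879/446600 ≈ -3.1642e+5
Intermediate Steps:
O(R) = 1 + R (O(R) = R + 1 = 1 + R)
t(l) = (-4 + l)²
V(G, o) = -(-279 + G)/(700*o) (V(G, o) = (-279 + G)/((-700*o)) = (-279 + G)*(-1/(700*o)) = -(-279 + G)/(700*o))
V(t(O(3)), -638) - 1*316416 = (1/700)*(279 - (-4 + (1 + 3))²)/(-638) - 1*316416 = (1/700)*(-1/638)*(279 - (-4 + 4)²) - 316416 = (1/700)*(-1/638)*(279 - 1*0²) - 316416 = (1/700)*(-1/638)*(279 - 1*0) - 316416 = (1/700)*(-1/638)*(279 + 0) - 316416 = (1/700)*(-1/638)*279 - 316416 = -279/446600 - 316416 = -141311385879/446600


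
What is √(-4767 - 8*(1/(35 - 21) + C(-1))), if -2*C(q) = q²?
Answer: 3*I*√25935/7 ≈ 69.019*I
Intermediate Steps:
C(q) = -q²/2
√(-4767 - 8*(1/(35 - 21) + C(-1))) = √(-4767 - 8*(1/(35 - 21) - ½*(-1)²)) = √(-4767 - 8*(1/14 - ½*1)) = √(-4767 - 8*(1/14 - ½)) = √(-4767 - 8*(-3/7)) = √(-4767 + 24/7) = √(-33345/7) = 3*I*√25935/7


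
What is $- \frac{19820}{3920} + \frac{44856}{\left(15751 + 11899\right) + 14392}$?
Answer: $- \frac{111809}{28028} \approx -3.9892$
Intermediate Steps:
$- \frac{19820}{3920} + \frac{44856}{\left(15751 + 11899\right) + 14392} = \left(-19820\right) \frac{1}{3920} + \frac{44856}{27650 + 14392} = - \frac{991}{196} + \frac{44856}{42042} = - \frac{991}{196} + 44856 \cdot \frac{1}{42042} = - \frac{991}{196} + \frac{1068}{1001} = - \frac{111809}{28028}$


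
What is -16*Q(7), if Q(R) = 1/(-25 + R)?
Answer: 8/9 ≈ 0.88889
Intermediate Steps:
-16*Q(7) = -16/(-25 + 7) = -16/(-18) = -16*(-1/18) = 8/9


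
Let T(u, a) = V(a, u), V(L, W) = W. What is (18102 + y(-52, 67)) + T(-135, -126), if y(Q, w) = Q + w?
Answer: 17982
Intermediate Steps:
T(u, a) = u
(18102 + y(-52, 67)) + T(-135, -126) = (18102 + (-52 + 67)) - 135 = (18102 + 15) - 135 = 18117 - 135 = 17982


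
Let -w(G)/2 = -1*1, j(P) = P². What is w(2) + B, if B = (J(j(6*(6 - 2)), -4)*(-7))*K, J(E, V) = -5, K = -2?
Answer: -68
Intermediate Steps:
w(G) = 2 (w(G) = -(-2) = -2*(-1) = 2)
B = -70 (B = -5*(-7)*(-2) = 35*(-2) = -70)
w(2) + B = 2 - 70 = -68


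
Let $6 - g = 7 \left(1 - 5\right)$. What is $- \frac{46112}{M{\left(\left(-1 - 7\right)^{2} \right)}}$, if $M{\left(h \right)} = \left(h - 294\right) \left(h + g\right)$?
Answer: $\frac{11528}{5635} \approx 2.0458$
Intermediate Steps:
$g = 34$ ($g = 6 - 7 \left(1 - 5\right) = 6 - 7 \left(-4\right) = 6 - -28 = 6 + 28 = 34$)
$M{\left(h \right)} = \left(-294 + h\right) \left(34 + h\right)$ ($M{\left(h \right)} = \left(h - 294\right) \left(h + 34\right) = \left(-294 + h\right) \left(34 + h\right)$)
$- \frac{46112}{M{\left(\left(-1 - 7\right)^{2} \right)}} = - \frac{46112}{-9996 + \left(\left(-1 - 7\right)^{2}\right)^{2} - 260 \left(-1 - 7\right)^{2}} = - \frac{46112}{-9996 + \left(\left(-8\right)^{2}\right)^{2} - 260 \left(-8\right)^{2}} = - \frac{46112}{-9996 + 64^{2} - 16640} = - \frac{46112}{-9996 + 4096 - 16640} = - \frac{46112}{-22540} = \left(-46112\right) \left(- \frac{1}{22540}\right) = \frac{11528}{5635}$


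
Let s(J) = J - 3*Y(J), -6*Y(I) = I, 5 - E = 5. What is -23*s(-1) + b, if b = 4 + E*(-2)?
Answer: 77/2 ≈ 38.500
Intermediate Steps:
E = 0 (E = 5 - 1*5 = 5 - 5 = 0)
Y(I) = -I/6
s(J) = 3*J/2 (s(J) = J - (-1)*J/2 = J + J/2 = 3*J/2)
b = 4 (b = 4 + 0*(-2) = 4 + 0 = 4)
-23*s(-1) + b = -69*(-1)/2 + 4 = -23*(-3/2) + 4 = 69/2 + 4 = 77/2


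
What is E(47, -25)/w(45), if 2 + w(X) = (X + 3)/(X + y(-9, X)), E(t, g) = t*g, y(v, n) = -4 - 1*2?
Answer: 3055/2 ≈ 1527.5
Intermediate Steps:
y(v, n) = -6 (y(v, n) = -4 - 2 = -6)
E(t, g) = g*t
w(X) = -2 + (3 + X)/(-6 + X) (w(X) = -2 + (X + 3)/(X - 6) = -2 + (3 + X)/(-6 + X))
E(47, -25)/w(45) = (-25*47)/(((15 - 1*45)/(-6 + 45))) = -1175*39/(15 - 45) = -1175/((1/39)*(-30)) = -1175/(-10/13) = -1175*(-13/10) = 3055/2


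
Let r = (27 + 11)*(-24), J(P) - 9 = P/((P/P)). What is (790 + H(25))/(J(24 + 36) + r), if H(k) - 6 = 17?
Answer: -271/281 ≈ -0.96441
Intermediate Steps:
H(k) = 23 (H(k) = 6 + 17 = 23)
J(P) = 9 + P (J(P) = 9 + P/((P/P)) = 9 + P/1 = 9 + P*1 = 9 + P)
r = -912 (r = 38*(-24) = -912)
(790 + H(25))/(J(24 + 36) + r) = (790 + 23)/((9 + (24 + 36)) - 912) = 813/((9 + 60) - 912) = 813/(69 - 912) = 813/(-843) = 813*(-1/843) = -271/281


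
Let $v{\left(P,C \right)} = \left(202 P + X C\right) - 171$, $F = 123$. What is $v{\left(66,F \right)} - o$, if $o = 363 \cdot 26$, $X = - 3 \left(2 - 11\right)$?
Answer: $7044$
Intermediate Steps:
$X = 27$ ($X = - 3 \left(2 - 11\right) = \left(-3\right) \left(-9\right) = 27$)
$o = 9438$
$v{\left(P,C \right)} = -171 + 27 C + 202 P$ ($v{\left(P,C \right)} = \left(202 P + 27 C\right) - 171 = \left(27 C + 202 P\right) - 171 = -171 + 27 C + 202 P$)
$v{\left(66,F \right)} - o = \left(-171 + 27 \cdot 123 + 202 \cdot 66\right) - 9438 = \left(-171 + 3321 + 13332\right) - 9438 = 16482 - 9438 = 7044$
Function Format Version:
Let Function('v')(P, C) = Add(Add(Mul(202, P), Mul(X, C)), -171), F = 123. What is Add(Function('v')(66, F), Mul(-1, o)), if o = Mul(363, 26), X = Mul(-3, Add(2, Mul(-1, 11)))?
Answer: 7044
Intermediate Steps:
X = 27 (X = Mul(-3, Add(2, -11)) = Mul(-3, -9) = 27)
o = 9438
Function('v')(P, C) = Add(-171, Mul(27, C), Mul(202, P)) (Function('v')(P, C) = Add(Add(Mul(202, P), Mul(27, C)), -171) = Add(Add(Mul(27, C), Mul(202, P)), -171) = Add(-171, Mul(27, C), Mul(202, P)))
Add(Function('v')(66, F), Mul(-1, o)) = Add(Add(-171, Mul(27, 123), Mul(202, 66)), Mul(-1, 9438)) = Add(Add(-171, 3321, 13332), -9438) = Add(16482, -9438) = 7044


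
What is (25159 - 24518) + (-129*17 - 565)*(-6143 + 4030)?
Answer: 5828295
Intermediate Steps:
(25159 - 24518) + (-129*17 - 565)*(-6143 + 4030) = 641 + (-2193 - 565)*(-2113) = 641 - 2758*(-2113) = 641 + 5827654 = 5828295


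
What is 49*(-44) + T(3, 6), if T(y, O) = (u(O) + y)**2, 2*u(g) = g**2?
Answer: -1715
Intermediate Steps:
u(g) = g**2/2
T(y, O) = (y + O**2/2)**2 (T(y, O) = (O**2/2 + y)**2 = (y + O**2/2)**2)
49*(-44) + T(3, 6) = 49*(-44) + (6**2 + 2*3)**2/4 = -2156 + (36 + 6)**2/4 = -2156 + (1/4)*42**2 = -2156 + (1/4)*1764 = -2156 + 441 = -1715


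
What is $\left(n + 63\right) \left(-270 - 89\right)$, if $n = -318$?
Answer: $91545$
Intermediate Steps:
$\left(n + 63\right) \left(-270 - 89\right) = \left(-318 + 63\right) \left(-270 - 89\right) = \left(-255\right) \left(-359\right) = 91545$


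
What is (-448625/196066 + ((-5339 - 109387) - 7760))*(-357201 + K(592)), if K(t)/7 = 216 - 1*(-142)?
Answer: 8518280173301195/196066 ≈ 4.3446e+10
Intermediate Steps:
K(t) = 2506 (K(t) = 7*(216 - 1*(-142)) = 7*(216 + 142) = 7*358 = 2506)
(-448625/196066 + ((-5339 - 109387) - 7760))*(-357201 + K(592)) = (-448625/196066 + ((-5339 - 109387) - 7760))*(-357201 + 2506) = (-448625*1/196066 + (-114726 - 7760))*(-354695) = (-448625/196066 - 122486)*(-354695) = -24015788701/196066*(-354695) = 8518280173301195/196066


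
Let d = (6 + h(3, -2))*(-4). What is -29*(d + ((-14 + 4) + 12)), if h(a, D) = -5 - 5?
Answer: -522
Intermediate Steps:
h(a, D) = -10
d = 16 (d = (6 - 10)*(-4) = -4*(-4) = 16)
-29*(d + ((-14 + 4) + 12)) = -29*(16 + ((-14 + 4) + 12)) = -29*(16 + (-10 + 12)) = -29*(16 + 2) = -29*18 = -522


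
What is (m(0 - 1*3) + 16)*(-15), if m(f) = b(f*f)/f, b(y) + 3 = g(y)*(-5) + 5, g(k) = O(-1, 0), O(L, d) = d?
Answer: -230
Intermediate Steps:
g(k) = 0
b(y) = 2 (b(y) = -3 + (0*(-5) + 5) = -3 + (0 + 5) = -3 + 5 = 2)
m(f) = 2/f
(m(0 - 1*3) + 16)*(-15) = (2/(0 - 1*3) + 16)*(-15) = (2/(0 - 3) + 16)*(-15) = (2/(-3) + 16)*(-15) = (2*(-1/3) + 16)*(-15) = (-2/3 + 16)*(-15) = (46/3)*(-15) = -230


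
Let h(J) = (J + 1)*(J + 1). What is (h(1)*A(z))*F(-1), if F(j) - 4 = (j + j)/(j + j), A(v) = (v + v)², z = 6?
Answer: 2880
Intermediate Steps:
A(v) = 4*v² (A(v) = (2*v)² = 4*v²)
h(J) = (1 + J)² (h(J) = (1 + J)*(1 + J) = (1 + J)²)
F(j) = 5 (F(j) = 4 + (j + j)/(j + j) = 4 + (2*j)/((2*j)) = 4 + (2*j)*(1/(2*j)) = 4 + 1 = 5)
(h(1)*A(z))*F(-1) = ((1 + 1)²*(4*6²))*5 = (2²*(4*36))*5 = (4*144)*5 = 576*5 = 2880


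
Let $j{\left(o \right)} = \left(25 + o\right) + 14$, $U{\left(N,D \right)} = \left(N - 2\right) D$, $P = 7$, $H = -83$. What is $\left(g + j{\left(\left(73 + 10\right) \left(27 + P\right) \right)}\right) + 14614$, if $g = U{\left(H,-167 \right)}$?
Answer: $31670$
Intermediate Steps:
$U{\left(N,D \right)} = D \left(-2 + N\right)$ ($U{\left(N,D \right)} = \left(-2 + N\right) D = D \left(-2 + N\right)$)
$j{\left(o \right)} = 39 + o$
$g = 14195$ ($g = - 167 \left(-2 - 83\right) = \left(-167\right) \left(-85\right) = 14195$)
$\left(g + j{\left(\left(73 + 10\right) \left(27 + P\right) \right)}\right) + 14614 = \left(14195 + \left(39 + \left(73 + 10\right) \left(27 + 7\right)\right)\right) + 14614 = \left(14195 + \left(39 + 83 \cdot 34\right)\right) + 14614 = \left(14195 + \left(39 + 2822\right)\right) + 14614 = \left(14195 + 2861\right) + 14614 = 17056 + 14614 = 31670$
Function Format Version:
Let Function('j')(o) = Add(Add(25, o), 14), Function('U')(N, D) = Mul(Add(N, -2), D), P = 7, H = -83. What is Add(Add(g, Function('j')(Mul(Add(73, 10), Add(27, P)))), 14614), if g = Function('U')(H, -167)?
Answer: 31670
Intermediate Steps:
Function('U')(N, D) = Mul(D, Add(-2, N)) (Function('U')(N, D) = Mul(Add(-2, N), D) = Mul(D, Add(-2, N)))
Function('j')(o) = Add(39, o)
g = 14195 (g = Mul(-167, Add(-2, -83)) = Mul(-167, -85) = 14195)
Add(Add(g, Function('j')(Mul(Add(73, 10), Add(27, P)))), 14614) = Add(Add(14195, Add(39, Mul(Add(73, 10), Add(27, 7)))), 14614) = Add(Add(14195, Add(39, Mul(83, 34))), 14614) = Add(Add(14195, Add(39, 2822)), 14614) = Add(Add(14195, 2861), 14614) = Add(17056, 14614) = 31670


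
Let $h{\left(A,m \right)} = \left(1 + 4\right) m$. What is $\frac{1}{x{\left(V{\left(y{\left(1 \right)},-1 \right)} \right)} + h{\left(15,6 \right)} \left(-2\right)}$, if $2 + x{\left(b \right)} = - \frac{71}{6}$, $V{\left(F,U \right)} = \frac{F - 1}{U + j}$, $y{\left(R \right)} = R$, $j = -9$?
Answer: $- \frac{6}{443} \approx -0.013544$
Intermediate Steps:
$V{\left(F,U \right)} = \frac{-1 + F}{-9 + U}$ ($V{\left(F,U \right)} = \frac{F - 1}{U - 9} = \frac{-1 + F}{-9 + U}$)
$h{\left(A,m \right)} = 5 m$
$x{\left(b \right)} = - \frac{83}{6}$ ($x{\left(b \right)} = -2 - \frac{71}{6} = - \frac{83}{6}$)
$\frac{1}{x{\left(V{\left(y{\left(1 \right)},-1 \right)} \right)} + h{\left(15,6 \right)} \left(-2\right)} = \frac{1}{- \frac{83}{6} + 5 \cdot 6 \left(-2\right)} = \frac{1}{- \frac{83}{6} + 30 \left(-2\right)} = \frac{1}{- \frac{83}{6} - 60} = \frac{1}{- \frac{443}{6}} = - \frac{6}{443}$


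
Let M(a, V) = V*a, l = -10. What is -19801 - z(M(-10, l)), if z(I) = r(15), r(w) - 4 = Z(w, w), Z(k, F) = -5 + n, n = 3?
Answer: -19803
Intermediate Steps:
Z(k, F) = -2 (Z(k, F) = -5 + 3 = -2)
r(w) = 2 (r(w) = 4 - 2 = 2)
z(I) = 2
-19801 - z(M(-10, l)) = -19801 - 1*2 = -19801 - 2 = -19803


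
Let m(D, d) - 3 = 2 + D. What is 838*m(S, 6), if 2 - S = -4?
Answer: 9218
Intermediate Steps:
S = 6 (S = 2 - 1*(-4) = 2 + 4 = 6)
m(D, d) = 5 + D (m(D, d) = 3 + (2 + D) = 5 + D)
838*m(S, 6) = 838*(5 + 6) = 838*11 = 9218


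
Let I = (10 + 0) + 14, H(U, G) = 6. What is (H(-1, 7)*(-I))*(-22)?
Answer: 3168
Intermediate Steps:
I = 24 (I = 10 + 14 = 24)
(H(-1, 7)*(-I))*(-22) = (6*(-1*24))*(-22) = (6*(-24))*(-22) = -144*(-22) = 3168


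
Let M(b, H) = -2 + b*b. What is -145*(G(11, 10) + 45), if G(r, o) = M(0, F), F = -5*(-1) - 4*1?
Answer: -6235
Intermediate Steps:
F = 1 (F = 5 - 4 = 1)
M(b, H) = -2 + b**2
G(r, o) = -2 (G(r, o) = -2 + 0**2 = -2 + 0 = -2)
-145*(G(11, 10) + 45) = -145*(-2 + 45) = -145*43 = -6235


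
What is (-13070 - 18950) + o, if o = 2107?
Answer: -29913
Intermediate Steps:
(-13070 - 18950) + o = (-13070 - 18950) + 2107 = -32020 + 2107 = -29913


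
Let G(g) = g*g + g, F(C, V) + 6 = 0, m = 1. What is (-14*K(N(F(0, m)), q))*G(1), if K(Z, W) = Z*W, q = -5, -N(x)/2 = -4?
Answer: 1120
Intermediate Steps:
F(C, V) = -6 (F(C, V) = -6 + 0 = -6)
N(x) = 8 (N(x) = -2*(-4) = 8)
G(g) = g + g**2 (G(g) = g**2 + g = g + g**2)
K(Z, W) = W*Z
(-14*K(N(F(0, m)), q))*G(1) = (-(-70)*8)*(1*(1 + 1)) = (-14*(-40))*(1*2) = 560*2 = 1120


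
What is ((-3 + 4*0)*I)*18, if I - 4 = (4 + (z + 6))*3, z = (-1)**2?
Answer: -1998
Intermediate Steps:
z = 1
I = 37 (I = 4 + (4 + (1 + 6))*3 = 4 + (4 + 7)*3 = 4 + 11*3 = 4 + 33 = 37)
((-3 + 4*0)*I)*18 = ((-3 + 4*0)*37)*18 = ((-3 + 0)*37)*18 = -3*37*18 = -111*18 = -1998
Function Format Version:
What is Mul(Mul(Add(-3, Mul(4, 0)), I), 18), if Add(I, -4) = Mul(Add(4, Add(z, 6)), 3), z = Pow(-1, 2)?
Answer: -1998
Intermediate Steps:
z = 1
I = 37 (I = Add(4, Mul(Add(4, Add(1, 6)), 3)) = Add(4, Mul(Add(4, 7), 3)) = Add(4, Mul(11, 3)) = Add(4, 33) = 37)
Mul(Mul(Add(-3, Mul(4, 0)), I), 18) = Mul(Mul(Add(-3, Mul(4, 0)), 37), 18) = Mul(Mul(Add(-3, 0), 37), 18) = Mul(Mul(-3, 37), 18) = Mul(-111, 18) = -1998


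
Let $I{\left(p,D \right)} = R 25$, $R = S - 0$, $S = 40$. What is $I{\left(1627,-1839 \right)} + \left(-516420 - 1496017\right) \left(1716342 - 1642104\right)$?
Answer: $-149399297006$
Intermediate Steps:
$R = 40$ ($R = 40 - 0 = 40 + 0 = 40$)
$I{\left(p,D \right)} = 1000$ ($I{\left(p,D \right)} = 40 \cdot 25 = 1000$)
$I{\left(1627,-1839 \right)} + \left(-516420 - 1496017\right) \left(1716342 - 1642104\right) = 1000 + \left(-516420 - 1496017\right) \left(1716342 - 1642104\right) = 1000 - 149399298006 = -149399297006$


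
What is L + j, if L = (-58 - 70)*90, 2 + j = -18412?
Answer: -29934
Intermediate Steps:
j = -18414 (j = -2 - 18412 = -18414)
L = -11520 (L = -128*90 = -11520)
L + j = -11520 - 18414 = -29934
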